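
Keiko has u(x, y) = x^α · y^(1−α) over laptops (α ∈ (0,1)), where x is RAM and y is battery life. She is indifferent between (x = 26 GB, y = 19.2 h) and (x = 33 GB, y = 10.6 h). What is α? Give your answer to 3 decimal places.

The Cobb–Douglas utilities coincide, so 26^α·19.2^(1−α) = 33^α·10.6^(1−α).
Taking logs: α·ln 26 + (1−α)·ln 19.2 = α·ln 33 + (1−α)·ln 10.6, i.e. α·-0.238411 = (1−α)·-0.594056.
So α/(1−α) = (-0.594056)/(-0.238411) = 2.491731, and α = 2.491731/3.491731 ≈ 0.714.

α ≈ 0.714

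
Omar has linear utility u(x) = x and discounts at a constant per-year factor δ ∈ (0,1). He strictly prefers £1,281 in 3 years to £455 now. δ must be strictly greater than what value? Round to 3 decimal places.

Under u(x) = x this choice says 455 < δ^3·1281.
Hence δ^3 > 455/1281 = 0.35519, and x ↦ x^(1/3) is increasing on (0,∞).
δ > (455/1281)^(1/3) ≈ 0.708.

δ > 0.708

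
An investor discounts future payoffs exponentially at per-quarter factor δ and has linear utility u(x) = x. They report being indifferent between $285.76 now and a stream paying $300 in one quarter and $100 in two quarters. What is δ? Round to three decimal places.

δ ≈ 0.760

The stream is worth 300δ + 100δ² today, so 300δ + 100δ² = 285.76.
So 100δ² + 300δ − 285.76 = 0.
The positive root is δ = [−300 + √(300² + 4·100·285.76)] / (2·100) = (−300 + 452.000)/200 ≈ 0.760.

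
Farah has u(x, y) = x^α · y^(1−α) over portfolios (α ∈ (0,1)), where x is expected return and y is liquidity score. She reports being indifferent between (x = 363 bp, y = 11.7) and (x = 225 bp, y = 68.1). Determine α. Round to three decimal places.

The Cobb–Douglas utilities coincide, so 363^α·11.7^(1−α) = 225^α·68.1^(1−α).
Rearrange to (363/225)^α = (68.1/11.7)^(1−α) and take logs: α·0.478302 = (1−α)·1.761388.
Thus α·(2.239690) = 1.761388, so α = 1.761388/2.239690 ≈ 0.786.

α ≈ 0.786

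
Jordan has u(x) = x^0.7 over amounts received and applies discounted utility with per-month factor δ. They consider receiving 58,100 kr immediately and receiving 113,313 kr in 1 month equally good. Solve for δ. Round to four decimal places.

Equating discounted utilities: u(58100) = δ·u(113313) ⇒ δ = u(58100)/u(113313).
With u(x) = x^0.7: δ = 58100^0.7/113313^0.7 = (58100/113313)^0.7 = 0.62651.

δ ≈ 0.6265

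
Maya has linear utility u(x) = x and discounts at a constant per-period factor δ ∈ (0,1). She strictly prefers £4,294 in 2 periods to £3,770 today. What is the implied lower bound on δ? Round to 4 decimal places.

Comparing present values: 3770 < δ^2·4294.
So δ^2 > 3770/4294 = 0.87797; taking the square root of both positive sides preserves the inequality.
δ > (3770/4294)^(1/2) ≈ 0.9370.

δ > 0.9370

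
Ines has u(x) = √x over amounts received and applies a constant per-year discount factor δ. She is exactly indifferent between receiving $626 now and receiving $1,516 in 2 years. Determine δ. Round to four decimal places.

The payoff in 2 years is discounted by δ^2, so u(626) = δ^2·u(1516) and δ^2 = u(626)/u(1516).
Since u(x) = √x, δ^2 = √(626/1516) = 0.64260.
So δ = 0.64260^(1/2) ≈ 0.8016.

δ ≈ 0.8016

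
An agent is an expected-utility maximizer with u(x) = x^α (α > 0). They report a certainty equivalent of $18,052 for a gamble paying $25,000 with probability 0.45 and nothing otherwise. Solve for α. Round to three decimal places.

The lottery's expected utility is 0.45·u(25000) + 0.55·u(0) = 0.45·25000^α (since u(0) = 0 for α > 0).
Setting u(18052) equal to that: 18052^α = 0.45·25000^α ⇒ (18052/25000)^α = 0.45.
Taking logs: α·ln(18052/25000) = ln(0.45), so α = -0.798508 / -0.325619 ≈ 2.452.

α ≈ 2.452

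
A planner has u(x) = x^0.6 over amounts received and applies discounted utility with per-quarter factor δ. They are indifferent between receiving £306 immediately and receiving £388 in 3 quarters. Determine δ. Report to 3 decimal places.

δ ≈ 0.954

Equating discounted utilities: u(306) = δ^3·u(388) ⇒ δ^3 = u(306)/u(388).
With u(x) = x^0.6: δ^3 = 306^0.6/388^0.6 = (306/388)^0.6 = 0.86723.
Hence δ = (0.86723)^(1/3) = 0.95363.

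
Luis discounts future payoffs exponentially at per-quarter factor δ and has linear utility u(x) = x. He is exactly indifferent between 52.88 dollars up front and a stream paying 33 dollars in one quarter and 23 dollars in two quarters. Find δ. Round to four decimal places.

δ ≈ 0.9600

The stream is worth 33δ + 23δ² today, so 33δ + 23δ² = 52.88.
Rearranged: 23δ² + 33δ − 52.88 = 0.
By the quadratic formula (taking the positive root), δ = (−33 + √5953.96) / 46 ≈ 0.9600.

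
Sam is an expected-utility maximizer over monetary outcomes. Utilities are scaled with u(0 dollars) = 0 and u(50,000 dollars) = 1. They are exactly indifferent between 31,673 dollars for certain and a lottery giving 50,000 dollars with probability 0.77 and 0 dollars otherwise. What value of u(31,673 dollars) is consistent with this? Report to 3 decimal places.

By the standard-gamble method, u(31,673 dollars) is just the indifference probability on the best outcome: 0.77.

0.770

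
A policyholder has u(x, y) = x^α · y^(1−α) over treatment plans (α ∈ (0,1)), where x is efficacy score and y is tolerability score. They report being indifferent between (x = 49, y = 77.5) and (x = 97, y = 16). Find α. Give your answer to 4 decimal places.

Set the two utilities equal: 49^α·77.5^(1−α) = 97^α·16^(1−α).
Taking logs: α·ln 49 + (1−α)·ln 77.5 = α·ln 97 + (1−α)·ln 16, i.e. α·-0.6828907 = (1−α)·-1.5776892.
So α/(1−α) = (-1.5776892)/(-0.6828907) = 2.3103100, and α = 2.3103100/3.3103100 ≈ 0.6979.

α ≈ 0.6979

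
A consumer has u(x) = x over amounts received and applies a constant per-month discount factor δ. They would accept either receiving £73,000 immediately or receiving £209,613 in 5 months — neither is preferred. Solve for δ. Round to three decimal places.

δ ≈ 0.810

The payoff in 5 months is discounted by δ^5, so u(73000) = δ^5·u(209613) and δ^5 = u(73000)/u(209613).
With u(x) = x: δ^5 = 73000/209613 = 0.34826.
Taking the 5th root: δ = 0.34826^(1/5) ≈ 0.810.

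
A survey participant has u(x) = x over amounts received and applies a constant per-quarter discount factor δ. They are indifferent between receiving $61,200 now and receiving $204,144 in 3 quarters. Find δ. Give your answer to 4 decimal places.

The payoff in 3 quarters is discounted by δ^3, so u(61200) = δ^3·u(204144) and δ^3 = u(61200)/u(204144).
With u(x) = x: δ^3 = 61200/204144 = 0.29979.
Taking the cube root: δ = 0.29979^(1/3) ≈ 0.6693.

δ ≈ 0.6693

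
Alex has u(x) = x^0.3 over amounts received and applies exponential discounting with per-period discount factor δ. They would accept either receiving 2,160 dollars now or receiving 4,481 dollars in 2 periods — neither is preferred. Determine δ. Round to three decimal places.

Equating discounted utilities: u(2160) = δ^2·u(4481) ⇒ δ^2 = u(2160)/u(4481).
With u(x) = x^0.3: δ^2 = 2160^0.3/4481^0.3 = (2160/4481)^0.3 = 0.80338.
Hence δ = (0.80338)^(1/2) = 0.89632.

δ ≈ 0.896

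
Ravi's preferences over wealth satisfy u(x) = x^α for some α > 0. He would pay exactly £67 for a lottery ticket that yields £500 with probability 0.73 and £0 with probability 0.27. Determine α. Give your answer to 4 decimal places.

The lottery's expected utility is 0.73·u(500) + 0.27·u(0) = 0.73·500^α (since u(0) = 0 for α > 0).
Equating: 67^α = 0.73·500^α, i.e. 0.1340^α = 0.73.
α = ln(0.73) / ln(67/500) = -0.3147107/-2.0099155 ≈ 0.1566.

α ≈ 0.1566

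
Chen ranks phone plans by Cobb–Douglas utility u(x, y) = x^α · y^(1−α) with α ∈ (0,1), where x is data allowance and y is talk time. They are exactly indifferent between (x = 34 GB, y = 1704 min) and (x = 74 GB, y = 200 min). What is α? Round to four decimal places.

The Cobb–Douglas utilities coincide, so 34^α·1704^(1−α) = 74^α·200^(1−α).
(34/74)^α = (200/1704)^(1−α); take logs: α·ln(34/74) = (1−α)·ln(200/1704), i.e. α·-0.7777046 = (1−α)·-2.1424163.
With A = -0.7777046 and B = -2.1424163: α·A = (1−α)·B, so α = B/(A+B) = -2.1424163/-2.9201209 ≈ 0.7337.

α ≈ 0.7337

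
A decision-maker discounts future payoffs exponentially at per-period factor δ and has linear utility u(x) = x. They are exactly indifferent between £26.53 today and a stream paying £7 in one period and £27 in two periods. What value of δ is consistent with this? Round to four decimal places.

The stream is worth 7δ + 27δ² today, so 7δ + 27δ² = 26.53.
That is, 27δ² + 7δ − 26.53 = 0, a quadratic in δ.
The positive root is δ = [−7 + √(7² + 4·27·26.53)] / (2·27) = (−7 + 53.984)/54 ≈ 0.8701.

δ ≈ 0.8701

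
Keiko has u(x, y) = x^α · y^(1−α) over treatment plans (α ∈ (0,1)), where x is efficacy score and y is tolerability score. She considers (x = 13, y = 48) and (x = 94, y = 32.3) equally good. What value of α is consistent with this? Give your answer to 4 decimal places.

α ≈ 0.1668

Set the two utilities equal: 13^α·48^(1−α) = 94^α·32.3^(1−α).
(13/94)^α = (32.3/48)^(1−α); take logs: α·ln(13/94) = (1−α)·ln(32.3/48), i.e. α·-1.9783454 = (1−α)·-0.3961338.
Thus α·(-2.3744792) = -0.3961338, so α = -0.3961338/-2.3744792 ≈ 0.1668.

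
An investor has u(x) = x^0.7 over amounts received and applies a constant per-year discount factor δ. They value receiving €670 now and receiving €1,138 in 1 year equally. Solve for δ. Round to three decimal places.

δ ≈ 0.690

The payoff in 1 year is discounted by δ, so u(670) = δ·u(1138) and δ = u(670)/u(1138).
Since u(x) = x^0.7, δ = (670/1138)^0.7 = 0.58875^0.7 = 0.69016.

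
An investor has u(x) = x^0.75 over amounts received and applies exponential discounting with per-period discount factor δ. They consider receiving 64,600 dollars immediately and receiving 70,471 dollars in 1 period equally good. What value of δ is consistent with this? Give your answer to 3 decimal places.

δ ≈ 0.937

Equating discounted utilities: u(64600) = δ·u(70471) ⇒ δ = u(64600)/u(70471).
With u(x) = x^0.75: δ = 64600^0.75/70471^0.75 = (64600/70471)^0.75 = 0.93684.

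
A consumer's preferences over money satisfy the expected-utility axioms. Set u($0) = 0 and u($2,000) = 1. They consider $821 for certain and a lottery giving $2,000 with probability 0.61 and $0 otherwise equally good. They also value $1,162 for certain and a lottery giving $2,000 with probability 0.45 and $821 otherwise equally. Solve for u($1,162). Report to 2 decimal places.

From the first indifference, u($821) = 0.61·u($2,000) + 0.39·u($0) = 0.61·1 + 0.39·0 = 0.61.
The second indifference gives u($1,162) = 0.45·u($2,000) + 0.55·u($821) = 0.45·1.00 + 0.55·0.61 = 0.7855.

0.79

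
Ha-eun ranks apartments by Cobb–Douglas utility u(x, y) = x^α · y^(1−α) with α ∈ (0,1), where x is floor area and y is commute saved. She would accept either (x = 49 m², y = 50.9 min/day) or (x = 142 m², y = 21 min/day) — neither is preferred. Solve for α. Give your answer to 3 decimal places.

α ≈ 0.454

The Cobb–Douglas utilities coincide, so 49^α·50.9^(1−α) = 142^α·21^(1−α).
Rearrange to (49/142)^α = (21/50.9)^(1−α) and take logs: α·-1.064007 = (1−α)·-0.885340.
Thus α·(-1.949347) = -0.885340, so α = -0.885340/-1.949347 ≈ 0.454.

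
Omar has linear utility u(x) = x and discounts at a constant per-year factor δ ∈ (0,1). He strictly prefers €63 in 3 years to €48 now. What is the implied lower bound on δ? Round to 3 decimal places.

Under u(x) = x this choice says 48 < δ^3·63.
So δ^3 > 48/63 = 0.76190; taking the cube root of both positive sides preserves the inequality.
δ > (48/63)^(1/3) ≈ 0.913.

δ > 0.913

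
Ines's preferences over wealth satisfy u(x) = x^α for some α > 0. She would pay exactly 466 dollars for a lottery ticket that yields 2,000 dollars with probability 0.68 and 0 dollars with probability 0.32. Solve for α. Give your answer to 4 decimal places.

Since u(0) = 0, the lottery's EU is 0.68·2000^α.
Equating: 466^α = 0.68·2000^α, i.e. 0.2330^α = 0.68.
Taking logs: α·ln(466/2000) = ln(0.68), so α = -0.3856625 / -1.4567168 ≈ 0.2647.

α ≈ 0.2647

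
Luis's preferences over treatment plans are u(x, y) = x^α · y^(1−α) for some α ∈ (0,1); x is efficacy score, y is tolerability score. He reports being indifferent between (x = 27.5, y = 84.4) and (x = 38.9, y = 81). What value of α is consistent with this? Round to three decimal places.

α ≈ 0.106

Indifference: 27.5^α · 84.4^(1−α) = 38.9^α · 81^(1−α).
Taking logs: α·ln 27.5 + (1−α)·ln 84.4 = α·ln 38.9 + (1−α)·ln 81, i.e. α·-0.346808 = (1−α)·-0.041118.
So α/(1−α) = (-0.041118)/(-0.346808) = 0.118561, and α = 0.118561/1.118561 ≈ 0.106.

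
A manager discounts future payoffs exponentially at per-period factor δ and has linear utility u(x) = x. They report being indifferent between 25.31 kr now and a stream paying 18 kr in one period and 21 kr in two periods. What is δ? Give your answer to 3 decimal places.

δ ≈ 0.750

The stream is worth 18δ + 21δ² today, so 18δ + 21δ² = 25.31.
That is, 21δ² + 18δ − 25.31 = 0, a quadratic in δ.
The positive root is δ = [−18 + √(18² + 4·21·25.31)] / (2·21) = (−18 + 49.498)/42 ≈ 0.750.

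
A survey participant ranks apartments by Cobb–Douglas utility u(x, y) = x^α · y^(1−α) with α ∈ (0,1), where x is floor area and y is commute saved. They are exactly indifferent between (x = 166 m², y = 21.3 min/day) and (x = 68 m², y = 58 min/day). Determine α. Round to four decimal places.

α ≈ 0.5288

Indifference: 166^α · 21.3^(1−α) = 68^α · 58^(1−α).
Rearrange to (166/68)^α = (58/21.3)^(1−α) and take logs: α·0.8924801 = (1−α)·1.0017359.
So α/(1−α) = (1.0017359)/(0.8924801) = 1.1224182, and α = 1.1224182/2.1224182 ≈ 0.5288.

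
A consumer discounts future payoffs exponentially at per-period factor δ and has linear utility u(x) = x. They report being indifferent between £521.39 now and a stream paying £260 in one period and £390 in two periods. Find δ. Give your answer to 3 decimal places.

Present value of the stream is 260·δ + 390·δ². Indifference gives 260δ + 390δ² = 521.39.
So 390δ² + 260δ − 521.39 = 0.
By the quadratic formula (taking the positive root), δ = (−260 + √880968.40) / 780 ≈ 0.870.

δ ≈ 0.870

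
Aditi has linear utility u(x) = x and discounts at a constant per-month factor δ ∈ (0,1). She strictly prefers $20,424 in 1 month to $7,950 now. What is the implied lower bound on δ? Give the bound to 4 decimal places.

Comparing present values: 7950 < δ·20424.
Dividing through by 20424 gives δ > 0.38925.

δ > 0.3892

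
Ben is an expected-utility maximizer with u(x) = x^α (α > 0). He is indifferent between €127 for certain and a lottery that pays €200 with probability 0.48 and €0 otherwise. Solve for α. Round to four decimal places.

α ≈ 1.6162

The lottery's expected utility is 0.48·u(200) + 0.52·u(0) = 0.48·200^α (since u(0) = 0 for α > 0).
Indifference: 127^α = 0.48·200^α, so (127/200)^α = 0.48.
Take logs: α = ln 0.48 / ln(127/200) ≈ 1.616208.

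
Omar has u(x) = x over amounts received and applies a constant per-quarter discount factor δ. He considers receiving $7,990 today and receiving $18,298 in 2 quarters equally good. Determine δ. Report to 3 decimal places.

Equating discounted utilities: u(7990) = δ^2·u(18298) ⇒ δ^2 = u(7990)/u(18298).
With u(x) = x: δ^2 = 7990/18298 = 0.43666.
Hence δ = (0.43666)^(1/2) = 0.66080.

δ ≈ 0.661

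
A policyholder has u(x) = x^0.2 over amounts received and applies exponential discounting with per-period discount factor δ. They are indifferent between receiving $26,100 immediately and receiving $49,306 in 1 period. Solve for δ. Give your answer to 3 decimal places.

δ ≈ 0.881

Indifference means u(26100) = δ · u(49306), so δ = u(26100)/u(49306).
Since u(x) = x^0.2, δ = (26100/49306)^0.2 = 0.52935^0.2 = 0.88054.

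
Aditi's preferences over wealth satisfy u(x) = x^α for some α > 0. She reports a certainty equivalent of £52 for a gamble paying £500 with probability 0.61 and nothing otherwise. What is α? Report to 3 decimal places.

Since u(0) = 0, the lottery's EU is 0.61·500^α.
Indifference: 52^α = 0.61·500^α, so (52/500)^α = 0.61.
Take logs: α = ln 0.61 / ln(52/500) ≈ 0.21839.

α ≈ 0.218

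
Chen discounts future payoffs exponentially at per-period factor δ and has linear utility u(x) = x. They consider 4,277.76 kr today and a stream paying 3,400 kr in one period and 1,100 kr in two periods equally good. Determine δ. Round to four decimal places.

Present value of the stream is 3400·δ + 1100·δ². Indifference gives 3400δ + 1100δ² = 4277.76.
So 1100δ² + 3400δ − 4277.76 = 0.
δ = (−3400 + √(3400² + 4·1100·4277.76)) / (2·1100) = (−3400 + √30382144.00) / 2200 ≈ 0.9600.

δ ≈ 0.9600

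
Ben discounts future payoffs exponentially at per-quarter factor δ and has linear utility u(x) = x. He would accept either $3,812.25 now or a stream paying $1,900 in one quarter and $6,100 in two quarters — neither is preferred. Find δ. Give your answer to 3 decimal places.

δ ≈ 0.650

Present value of the stream is 1900·δ + 6100·δ². Indifference gives 1900δ + 6100δ² = 3812.25.
So 6100δ² + 1900δ − 3812.25 = 0.
By the quadratic formula (taking the positive root), δ = (−1900 + √96628900.00) / 12200 ≈ 0.650.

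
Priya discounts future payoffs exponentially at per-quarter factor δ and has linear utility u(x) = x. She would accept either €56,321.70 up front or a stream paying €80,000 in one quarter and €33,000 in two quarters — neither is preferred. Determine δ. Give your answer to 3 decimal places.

The stream is worth 80000δ + 33000δ² today, so 80000δ + 33000δ² = 56321.70.
That is, 33000δ² + 80000δ − 56321.70 = 0, a quadratic in δ.
By the quadratic formula (taking the positive root), δ = (−80000 + √13834464400.00) / 66000 ≈ 0.570.

δ ≈ 0.570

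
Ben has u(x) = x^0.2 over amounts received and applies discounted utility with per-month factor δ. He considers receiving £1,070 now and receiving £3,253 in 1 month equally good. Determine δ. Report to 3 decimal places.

Indifference means u(1070) = δ · u(3253), so δ = u(1070)/u(3253).
Since u(x) = x^0.2, δ = (1070/3253)^0.2 = 0.32893^0.2 = 0.80061.

δ ≈ 0.801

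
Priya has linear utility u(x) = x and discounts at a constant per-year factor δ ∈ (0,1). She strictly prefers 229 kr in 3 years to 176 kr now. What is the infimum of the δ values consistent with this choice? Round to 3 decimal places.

δ > 0.916

Comparing present values: 176 < δ^3·229.
Hence δ^3 > 176/229 = 0.76856, and x ↦ x^(1/3) is increasing on (0,∞).
δ > (176/229)^(1/3) ≈ 0.916.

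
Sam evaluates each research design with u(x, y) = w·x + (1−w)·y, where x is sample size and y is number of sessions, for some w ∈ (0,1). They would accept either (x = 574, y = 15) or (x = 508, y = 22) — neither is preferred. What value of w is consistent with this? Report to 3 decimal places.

u(574,15) = u(508,22) means w·574 + (1−w)·15 = w·508 + (1−w)·22.
w·(574−508) = (1−w)·(22−15), i.e. w·66 = (1−w)·7.
Hence w = 7/(66+7) = 7/73 = 0.096.

w = 0.096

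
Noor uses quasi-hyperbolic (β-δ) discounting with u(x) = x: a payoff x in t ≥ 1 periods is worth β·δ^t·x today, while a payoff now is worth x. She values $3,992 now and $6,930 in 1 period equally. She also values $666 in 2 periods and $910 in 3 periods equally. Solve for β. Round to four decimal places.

β ≈ 0.7871

The second indifference involves only future payoffs, so β cancels: β·δ^2·666 = β·δ^3·910, giving δ = 666/910 = 0.73187.
The first indifference: 3992 = β·δ·6930, so β = 3992/(δ·6930) = 3992/(0.73187·6930) ≈ 0.7871.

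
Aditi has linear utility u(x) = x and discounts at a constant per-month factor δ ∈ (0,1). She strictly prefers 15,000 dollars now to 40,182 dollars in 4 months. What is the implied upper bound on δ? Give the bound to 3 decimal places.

δ < 0.782

Comparing present values: 15000 > δ^4·40182.
So δ^4 < 15000/40182 = 0.37330; taking the 4th root of both positive sides preserves the inequality.
δ < (15000/40182)^(1/4) ≈ 0.782.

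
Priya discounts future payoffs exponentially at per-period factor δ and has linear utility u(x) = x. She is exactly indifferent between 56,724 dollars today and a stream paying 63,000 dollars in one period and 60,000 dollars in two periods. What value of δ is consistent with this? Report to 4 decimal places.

δ ≈ 0.5800

The stream is worth 63000δ + 60000δ² today, so 63000δ + 60000δ² = 56724.
So 60000δ² + 63000δ − 56724 = 0.
By the quadratic formula (taking the positive root), δ = (−63000 + √17582760000.00) / 120000 ≈ 0.5800.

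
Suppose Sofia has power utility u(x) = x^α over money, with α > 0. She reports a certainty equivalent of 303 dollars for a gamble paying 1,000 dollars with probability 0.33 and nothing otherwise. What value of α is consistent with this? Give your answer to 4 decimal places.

α ≈ 0.9285

EU(lottery) = 0.33·1000^α + 0.67·0 = 0.33·1000^α.
Indifference: 303^α = 0.33·1000^α, so (303/1000)^α = 0.33.
Take logs: α = ln 0.33 / ln(303/1000) ≈ 0.928511.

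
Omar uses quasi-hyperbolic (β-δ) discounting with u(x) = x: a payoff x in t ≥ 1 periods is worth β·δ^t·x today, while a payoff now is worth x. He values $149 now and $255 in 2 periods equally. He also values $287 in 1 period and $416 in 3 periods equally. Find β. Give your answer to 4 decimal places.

Both payoffs in the second observation are in the future, so β drops out: δ^1·287 = δ^3·416 ⇒ δ^2 = 287/416 = 0.68990, so δ = 0.83060.
Now use the now-vs-future pair: 149 = β·δ^2·255 gives β = 149/(0.68990·255) ≈ 0.8469.

β ≈ 0.8469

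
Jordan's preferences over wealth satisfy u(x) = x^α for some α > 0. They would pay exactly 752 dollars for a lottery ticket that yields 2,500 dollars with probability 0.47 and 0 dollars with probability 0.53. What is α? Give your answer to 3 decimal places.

α ≈ 0.628

The lottery's expected utility is 0.47·u(2500) + 0.53·u(0) = 0.47·2500^α (since u(0) = 0 for α > 0).
Equating: 752^α = 0.47·2500^α, i.e. 0.3008^α = 0.47.
Take logs: α = ln 0.47 / ln(752/2500) ≈ 0.62850.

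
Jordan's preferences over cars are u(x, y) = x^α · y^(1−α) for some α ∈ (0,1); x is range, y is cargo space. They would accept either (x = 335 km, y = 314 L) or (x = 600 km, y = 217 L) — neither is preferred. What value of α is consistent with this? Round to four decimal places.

Set the two utilities equal: 335^α·314^(1−α) = 600^α·217^(1−α).
Rearrange to (335/600)^α = (217/314)^(1−α) and take logs: α·-0.5827991 = (1−α)·-0.3694956.
With A = -0.5827991 and B = -0.3694956: α·A = (1−α)·B, so α = B/(A+B) = -0.3694956/-0.9522947 ≈ 0.3880.

α ≈ 0.3880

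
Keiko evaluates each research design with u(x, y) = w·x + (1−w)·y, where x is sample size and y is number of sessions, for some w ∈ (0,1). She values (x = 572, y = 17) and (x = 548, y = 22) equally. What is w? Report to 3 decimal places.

w = 0.172

Indifference: w·572 + (1−w)·17 = w·548 + (1−w)·22.
Rearranging, 24·w − 5·(1−w) = 0.
The marginal rate of substitution is 5/24, so w = 5/(24+5) = 0.172.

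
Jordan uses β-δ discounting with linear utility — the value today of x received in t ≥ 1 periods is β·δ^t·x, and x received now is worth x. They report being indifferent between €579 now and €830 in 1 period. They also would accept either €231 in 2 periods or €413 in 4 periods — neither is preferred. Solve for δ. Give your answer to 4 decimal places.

δ ≈ 0.7479

Both payoffs in the second observation are in the future, so β drops out: δ^2·231 = δ^4·413 ⇒ δ^2 = 231/413 = 0.55932, so δ = 0.74788.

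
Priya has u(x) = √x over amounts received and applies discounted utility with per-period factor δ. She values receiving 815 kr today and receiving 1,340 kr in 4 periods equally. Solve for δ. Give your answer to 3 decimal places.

Equating discounted utilities: u(815) = δ^4·u(1340) ⇒ δ^4 = u(815)/u(1340).
With u(x) = √x: δ^4 = √815/√1340 = √(815/1340) = 0.77988.
So δ = 0.77988^(1/4) ≈ 0.940.

δ ≈ 0.940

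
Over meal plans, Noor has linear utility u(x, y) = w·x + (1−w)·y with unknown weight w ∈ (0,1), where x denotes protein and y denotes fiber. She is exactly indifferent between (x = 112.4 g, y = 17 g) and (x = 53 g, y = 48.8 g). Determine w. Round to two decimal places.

Indifference: w·112.4 + (1−w)·17 = w·53 + (1−w)·48.8.
Rearranging, 59.4·w − 31.8·(1−w) = 0.
The marginal rate of substitution is 31.8/59.4, so w = 31.8/(59.4+31.8) = 0.35.

w = 0.35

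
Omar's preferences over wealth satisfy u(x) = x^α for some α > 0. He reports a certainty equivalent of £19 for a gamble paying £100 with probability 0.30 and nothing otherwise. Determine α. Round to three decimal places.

α ≈ 0.725

The lottery's expected utility is 0.30·u(100) + 0.70·u(0) = 0.30·100^α (since u(0) = 0 for α > 0).
Setting u(19) equal to that: 19^α = 0.30·100^α ⇒ (19/100)^α = 0.30.
Taking logs: α·ln(19/100) = ln(0.30), so α = -1.203973 / -1.660731 ≈ 0.725.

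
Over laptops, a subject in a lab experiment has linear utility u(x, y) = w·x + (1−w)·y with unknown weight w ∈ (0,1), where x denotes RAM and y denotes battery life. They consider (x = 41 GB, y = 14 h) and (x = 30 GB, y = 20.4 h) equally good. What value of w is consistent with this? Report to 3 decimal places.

w = 0.368

Equating utilities: w·41 + (1−w)·14 = w·30 + (1−w)·20.4.
Rearranging, 11·w − 6.4·(1−w) = 0.
The marginal rate of substitution is 6.4/11, so w = 6.4/(11+6.4) = 0.368.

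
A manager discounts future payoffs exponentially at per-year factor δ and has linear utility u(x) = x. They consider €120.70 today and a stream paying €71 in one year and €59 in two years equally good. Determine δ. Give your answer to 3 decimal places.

Present value of the stream is 71·δ + 59·δ². Indifference gives 71δ + 59δ² = 120.70.
That is, 59δ² + 71δ − 120.70 = 0, a quadratic in δ.
δ = (−71 + √(71² + 4·59·120.70)) / (2·59) = (−71 + √33526.20) / 118 ≈ 0.950.

δ ≈ 0.950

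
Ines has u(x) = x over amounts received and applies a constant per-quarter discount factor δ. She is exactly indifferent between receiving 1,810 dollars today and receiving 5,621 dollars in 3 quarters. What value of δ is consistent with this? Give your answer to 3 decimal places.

δ ≈ 0.685

Indifference means u(1810) = δ^3 · u(5621), so δ^3 = u(1810)/u(5621).
With u(x) = x: δ^3 = 1810/5621 = 0.32201.
Hence δ = (0.32201)^(1/3) = 0.68542.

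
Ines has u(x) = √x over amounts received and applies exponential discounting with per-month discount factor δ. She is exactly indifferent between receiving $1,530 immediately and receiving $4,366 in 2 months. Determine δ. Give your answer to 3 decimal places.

δ ≈ 0.769

Equating discounted utilities: u(1530) = δ^2·u(4366) ⇒ δ^2 = u(1530)/u(4366).
Since u(x) = √x, δ^2 = √(1530/4366) = 0.59198.
So δ = 0.59198^(1/2) ≈ 0.769.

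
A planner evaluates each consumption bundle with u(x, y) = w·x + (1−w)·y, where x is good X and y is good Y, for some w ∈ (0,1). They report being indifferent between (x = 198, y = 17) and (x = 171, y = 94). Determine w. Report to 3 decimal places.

Equating utilities: w·198 + (1−w)·17 = w·171 + (1−w)·94.
Collecting terms: w·27 = (1−w)·77.
So w/(1−w) = 77/27 = 2.8519, giving w = 77/(27+77) = 0.740.

w = 0.740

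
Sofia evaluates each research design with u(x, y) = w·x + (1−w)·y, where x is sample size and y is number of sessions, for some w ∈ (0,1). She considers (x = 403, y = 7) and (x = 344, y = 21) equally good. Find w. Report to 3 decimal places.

Equating utilities: w·403 + (1−w)·7 = w·344 + (1−w)·21.
Collecting terms: w·59 = (1−w)·14.
Hence w = 14/(59+14) = 14/73 = 0.192.

w = 0.192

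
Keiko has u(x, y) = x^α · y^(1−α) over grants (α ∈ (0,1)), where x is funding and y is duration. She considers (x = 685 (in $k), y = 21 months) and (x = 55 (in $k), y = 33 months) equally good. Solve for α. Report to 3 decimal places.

Indifference: 685^α · 21^(1−α) = 55^α · 33^(1−α).
Rearrange to (685/55)^α = (33/21)^(1−α) and take logs: α·2.522086 = (1−α)·0.451985.
With A = 2.522086 and B = 0.451985: α·A = (1−α)·B, so α = B/(A+B) = 0.451985/2.974071 ≈ 0.152.

α ≈ 0.152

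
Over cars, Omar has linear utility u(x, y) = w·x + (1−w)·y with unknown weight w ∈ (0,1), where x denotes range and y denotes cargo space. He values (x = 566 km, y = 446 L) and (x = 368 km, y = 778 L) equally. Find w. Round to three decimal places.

w = 0.626

u(566,446) = u(368,778) means w·566 + (1−w)·446 = w·368 + (1−w)·778.
Rearranging, 198·w − 332·(1−w) = 0.
Hence w = 332/(198+332) = 332/530 = 0.626.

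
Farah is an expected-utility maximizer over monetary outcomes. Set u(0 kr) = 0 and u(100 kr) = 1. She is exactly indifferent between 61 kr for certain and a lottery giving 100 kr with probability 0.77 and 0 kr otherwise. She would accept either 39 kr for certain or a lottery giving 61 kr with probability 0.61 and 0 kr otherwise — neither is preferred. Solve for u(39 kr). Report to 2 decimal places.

0.47

The first gamble pins u(61 kr): it must equal 0.77·1 + 0.23·0 = 0.77.
Chaining: u(39 kr) = 0.61·0.77 + 0.39·0.00 = 0.4697.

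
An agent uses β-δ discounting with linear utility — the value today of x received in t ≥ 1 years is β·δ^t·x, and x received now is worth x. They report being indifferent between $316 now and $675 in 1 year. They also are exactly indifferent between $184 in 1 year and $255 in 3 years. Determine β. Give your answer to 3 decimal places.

β ≈ 0.551

Both payoffs in the second observation are in the future, so β drops out: δ^1·184 = δ^3·255 ⇒ δ^2 = 184/255 = 0.72157, so δ = 0.84945.
Substituting δ into 316 = β·δ·675: β = 316/(573.380) ≈ 0.551.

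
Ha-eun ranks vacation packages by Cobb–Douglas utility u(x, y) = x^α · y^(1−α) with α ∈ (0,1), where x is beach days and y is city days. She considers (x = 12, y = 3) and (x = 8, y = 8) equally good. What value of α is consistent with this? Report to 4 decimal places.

α ≈ 0.7075

The Cobb–Douglas utilities coincide, so 12^α·3^(1−α) = 8^α·8^(1−α).
Taking logs: α·ln 12 + (1−α)·ln 3 = α·ln 8 + (1−α)·ln 8, i.e. α·0.4054651 = (1−α)·0.9808293.
So α/(1−α) = (0.9808293)/(0.4054651) = 2.4190227, and α = 2.4190227/3.4190227 ≈ 0.7075.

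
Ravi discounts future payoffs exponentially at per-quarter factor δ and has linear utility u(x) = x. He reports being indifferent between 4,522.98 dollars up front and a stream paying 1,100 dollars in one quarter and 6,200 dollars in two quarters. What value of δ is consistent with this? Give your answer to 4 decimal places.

δ ≈ 0.7700

Present value of the stream is 1100·δ + 6200·δ². Indifference gives 1100δ + 6200δ² = 4522.98.
Rearranged: 6200δ² + 1100δ − 4522.98 = 0.
δ = (−1100 + √(1100² + 4·6200·4522.98)) / (2·6200) = (−1100 + √113379904.00) / 12400 ≈ 0.7700.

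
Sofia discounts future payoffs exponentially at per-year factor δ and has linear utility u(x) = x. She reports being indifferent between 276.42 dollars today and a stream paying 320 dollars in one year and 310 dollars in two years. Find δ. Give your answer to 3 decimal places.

Present value of the stream is 320·δ + 310·δ². Indifference gives 320δ + 310δ² = 276.42.
So 310δ² + 320δ − 276.42 = 0.
δ = (−320 + √(320² + 4·310·276.42)) / (2·310) = (−320 + √445160.80) / 620 ≈ 0.560.

δ ≈ 0.560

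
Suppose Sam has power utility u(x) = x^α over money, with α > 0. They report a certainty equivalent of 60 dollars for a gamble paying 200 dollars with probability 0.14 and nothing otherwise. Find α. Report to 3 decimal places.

EU(lottery) = 0.14·200^α + 0.86·0 = 0.14·200^α.
Indifference: 60^α = 0.14·200^α, so (60/200)^α = 0.14.
Taking logs: α·ln(60/200) = ln(0.14), so α = -1.966113 / -1.203973 ≈ 1.633.

α ≈ 1.633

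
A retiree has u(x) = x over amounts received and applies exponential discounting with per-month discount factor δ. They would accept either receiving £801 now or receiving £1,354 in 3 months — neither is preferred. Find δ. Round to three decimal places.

Equating discounted utilities: u(801) = δ^3·u(1354) ⇒ δ^3 = u(801)/u(1354).
With u(x) = x: δ^3 = 801/1354 = 0.59158.
Taking the cube root: δ = 0.59158^(1/3) ≈ 0.839.

δ ≈ 0.839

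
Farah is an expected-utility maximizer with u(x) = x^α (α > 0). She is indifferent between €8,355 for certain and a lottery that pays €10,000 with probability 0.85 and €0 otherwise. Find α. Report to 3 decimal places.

The lottery's expected utility is 0.85·u(10000) + 0.15·u(0) = 0.85·10000^α (since u(0) = 0 for α > 0).
Setting u(8355) equal to that: 8355^α = 0.85·10000^α ⇒ (8355/10000)^α = 0.85.
Taking logs: α·ln(8355/10000) = ln(0.85), so α = -0.162519 / -0.179725 ≈ 0.904.

α ≈ 0.904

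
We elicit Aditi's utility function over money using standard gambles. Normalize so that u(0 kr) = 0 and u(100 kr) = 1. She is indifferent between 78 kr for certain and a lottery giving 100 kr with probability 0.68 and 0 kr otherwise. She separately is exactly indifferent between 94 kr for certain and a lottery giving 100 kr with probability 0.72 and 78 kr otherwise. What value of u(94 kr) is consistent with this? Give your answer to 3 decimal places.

The first gamble pins u(78 kr): it must equal 0.68·1 + 0.32·0 = 0.68.
The second indifference gives u(94 kr) = 0.72·u(100 kr) + 0.28·u(78 kr) = 0.72·1.00 + 0.28·0.68 = 0.9104.

0.910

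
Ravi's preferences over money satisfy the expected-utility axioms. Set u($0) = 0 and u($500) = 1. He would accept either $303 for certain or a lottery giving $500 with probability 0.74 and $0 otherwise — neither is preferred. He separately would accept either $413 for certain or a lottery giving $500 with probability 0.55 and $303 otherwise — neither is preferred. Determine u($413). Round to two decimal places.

First, u($303) = 0.74·u($500) + 0.26·u($0) = 0.74.
The second indifference gives u($413) = 0.55·u($500) + 0.45·u($303) = 0.55·1.00 + 0.45·0.74 = 0.8830.

0.88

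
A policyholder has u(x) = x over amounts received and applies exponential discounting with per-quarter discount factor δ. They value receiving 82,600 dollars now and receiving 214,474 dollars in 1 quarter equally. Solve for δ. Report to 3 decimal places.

δ ≈ 0.385

Indifference means u(82600) = δ · u(214474), so δ = u(82600)/u(214474).
With u(x) = x: δ = 82600/214474 = 0.38513.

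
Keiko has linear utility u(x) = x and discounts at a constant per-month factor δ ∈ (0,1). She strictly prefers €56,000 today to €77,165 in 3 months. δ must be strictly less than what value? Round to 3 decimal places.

δ < 0.899

Under u(x) = x this choice says 56000 > δ^3·77165.
Dividing by 77165: δ^3 < 0.72572. Both sides are positive, so the cube root keeps the direction.
δ < (56000/77165)^(1/3) ≈ 0.899.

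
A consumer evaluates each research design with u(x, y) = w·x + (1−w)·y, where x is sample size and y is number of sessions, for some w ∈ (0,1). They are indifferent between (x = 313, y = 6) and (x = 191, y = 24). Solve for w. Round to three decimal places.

Indifference: w·313 + (1−w)·6 = w·191 + (1−w)·24.
Collecting terms: w·122 = (1−w)·18.
The marginal rate of substitution is 18/122, so w = 18/(122+18) = 0.129.

w = 0.129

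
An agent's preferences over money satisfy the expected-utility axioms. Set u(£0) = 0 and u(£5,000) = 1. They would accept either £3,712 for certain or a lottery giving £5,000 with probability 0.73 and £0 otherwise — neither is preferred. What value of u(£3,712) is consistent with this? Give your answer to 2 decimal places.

u(£3,712) equals the lottery's expected utility: 0.73·1 + 0.27·0 = 0.73.

0.73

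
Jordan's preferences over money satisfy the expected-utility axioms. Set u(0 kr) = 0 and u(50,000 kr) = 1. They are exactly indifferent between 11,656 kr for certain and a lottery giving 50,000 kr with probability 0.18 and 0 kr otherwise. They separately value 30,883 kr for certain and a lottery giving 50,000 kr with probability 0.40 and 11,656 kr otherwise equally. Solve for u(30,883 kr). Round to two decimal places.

The first gamble pins u(11,656 kr): it must equal 0.18·1 + 0.82·0 = 0.18.
The second indifference gives u(30,883 kr) = 0.40·u(50,000 kr) + 0.60·u(11,656 kr) = 0.40·1.00 + 0.60·0.18 = 0.5080.

0.51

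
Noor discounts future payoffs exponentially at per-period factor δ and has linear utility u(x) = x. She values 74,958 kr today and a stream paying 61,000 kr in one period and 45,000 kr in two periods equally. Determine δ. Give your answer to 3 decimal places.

δ ≈ 0.780

Equating present values: 74958 = 61000δ + 45000δ².
So 45000δ² + 61000δ − 74958 = 0.
The positive root is δ = [−61000 + √(61000² + 4·45000·74958)] / (2·45000) = (−61000 + 131200.000)/90000 ≈ 0.780.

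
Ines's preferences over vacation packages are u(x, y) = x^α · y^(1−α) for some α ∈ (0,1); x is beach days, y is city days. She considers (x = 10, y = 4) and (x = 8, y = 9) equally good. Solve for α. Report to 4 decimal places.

α ≈ 0.7842

Indifference: 10^α · 4^(1−α) = 8^α · 9^(1−α).
Rearrange to (10/8)^α = (9/4)^(1−α) and take logs: α·0.2231436 = (1−α)·0.8109302.
Thus α·(1.0340738) = 0.8109302, so α = 0.8109302/1.0340738 ≈ 0.7842.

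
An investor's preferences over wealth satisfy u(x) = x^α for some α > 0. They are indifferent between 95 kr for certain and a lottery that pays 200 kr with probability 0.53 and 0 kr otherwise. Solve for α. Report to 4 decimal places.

α ≈ 0.8528

Since u(0) = 0, the lottery's EU is 0.53·200^α.
Setting u(95) equal to that: 95^α = 0.53·200^α ⇒ (95/200)^α = 0.53.
Take logs: α = ln 0.53 / ln(95/200) ≈ 0.852826.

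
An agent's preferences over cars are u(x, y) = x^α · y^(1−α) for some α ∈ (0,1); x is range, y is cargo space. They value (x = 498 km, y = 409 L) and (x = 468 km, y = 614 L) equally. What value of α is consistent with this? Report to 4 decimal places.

α ≈ 0.8674

Indifference: 498^α · 409^(1−α) = 468^α · 614^(1−α).
Rearrange to (498/468)^α = (614/409)^(1−α) and take logs: α·0.0621318 = (1−α)·0.4062798.
So α/(1−α) = (0.4062798)/(0.0621318) = 6.5389994, and α = 6.5389994/7.5389994 ≈ 0.8674.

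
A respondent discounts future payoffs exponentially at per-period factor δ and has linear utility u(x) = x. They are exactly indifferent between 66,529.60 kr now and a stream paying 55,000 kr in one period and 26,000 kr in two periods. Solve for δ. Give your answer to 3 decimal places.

The stream is worth 55000δ + 26000δ² today, so 55000δ + 26000δ² = 66529.60.
So 26000δ² + 55000δ − 66529.60 = 0.
The positive root is δ = [−55000 + √(55000² + 4·26000·66529.60)] / (2·26000) = (−55000 + 99720.000)/52000 ≈ 0.860.

δ ≈ 0.860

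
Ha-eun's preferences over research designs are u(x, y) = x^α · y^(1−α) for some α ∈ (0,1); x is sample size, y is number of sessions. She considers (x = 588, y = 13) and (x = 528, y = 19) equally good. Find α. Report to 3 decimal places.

Set the two utilities equal: 588^α·13^(1−α) = 528^α·19^(1−α).
Rearrange to (588/528)^α = (19/13)^(1−α) and take logs: α·0.107631 = (1−α)·0.379490.
With A = 0.107631 and B = 0.379490: α·A = (1−α)·B, so α = B/(A+B) = 0.379490/0.487121 ≈ 0.779.

α ≈ 0.779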